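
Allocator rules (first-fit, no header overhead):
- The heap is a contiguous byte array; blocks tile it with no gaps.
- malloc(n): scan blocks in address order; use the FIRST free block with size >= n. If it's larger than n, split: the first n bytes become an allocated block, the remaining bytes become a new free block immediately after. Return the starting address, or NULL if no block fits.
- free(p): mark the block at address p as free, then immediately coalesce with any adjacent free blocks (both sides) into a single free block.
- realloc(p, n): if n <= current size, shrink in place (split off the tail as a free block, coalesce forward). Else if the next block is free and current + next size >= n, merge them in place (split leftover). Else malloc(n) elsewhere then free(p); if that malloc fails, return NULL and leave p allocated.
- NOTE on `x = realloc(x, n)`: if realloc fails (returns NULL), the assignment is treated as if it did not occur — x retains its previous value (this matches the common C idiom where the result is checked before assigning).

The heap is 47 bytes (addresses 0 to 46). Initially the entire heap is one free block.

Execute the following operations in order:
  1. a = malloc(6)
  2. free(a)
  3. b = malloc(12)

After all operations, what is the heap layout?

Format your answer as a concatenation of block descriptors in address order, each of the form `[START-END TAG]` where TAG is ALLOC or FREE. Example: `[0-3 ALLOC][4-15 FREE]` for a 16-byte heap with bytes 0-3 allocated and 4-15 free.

Op 1: a = malloc(6) -> a = 0; heap: [0-5 ALLOC][6-46 FREE]
Op 2: free(a) -> (freed a); heap: [0-46 FREE]
Op 3: b = malloc(12) -> b = 0; heap: [0-11 ALLOC][12-46 FREE]

Answer: [0-11 ALLOC][12-46 FREE]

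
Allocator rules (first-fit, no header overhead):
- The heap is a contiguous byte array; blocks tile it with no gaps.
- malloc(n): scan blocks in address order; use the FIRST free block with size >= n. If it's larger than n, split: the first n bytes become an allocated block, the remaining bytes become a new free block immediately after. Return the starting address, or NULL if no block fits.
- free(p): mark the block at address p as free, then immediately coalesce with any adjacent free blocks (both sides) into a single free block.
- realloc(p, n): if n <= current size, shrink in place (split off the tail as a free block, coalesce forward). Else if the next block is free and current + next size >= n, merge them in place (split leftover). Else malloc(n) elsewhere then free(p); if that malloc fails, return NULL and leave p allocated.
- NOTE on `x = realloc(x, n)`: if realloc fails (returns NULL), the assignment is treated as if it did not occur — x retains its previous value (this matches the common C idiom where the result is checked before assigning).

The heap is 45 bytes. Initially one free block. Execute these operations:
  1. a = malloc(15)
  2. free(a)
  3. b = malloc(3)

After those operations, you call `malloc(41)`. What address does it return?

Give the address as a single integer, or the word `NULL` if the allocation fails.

Op 1: a = malloc(15) -> a = 0; heap: [0-14 ALLOC][15-44 FREE]
Op 2: free(a) -> (freed a); heap: [0-44 FREE]
Op 3: b = malloc(3) -> b = 0; heap: [0-2 ALLOC][3-44 FREE]
malloc(41): first-fit scan over [0-2 ALLOC][3-44 FREE] -> 3

Answer: 3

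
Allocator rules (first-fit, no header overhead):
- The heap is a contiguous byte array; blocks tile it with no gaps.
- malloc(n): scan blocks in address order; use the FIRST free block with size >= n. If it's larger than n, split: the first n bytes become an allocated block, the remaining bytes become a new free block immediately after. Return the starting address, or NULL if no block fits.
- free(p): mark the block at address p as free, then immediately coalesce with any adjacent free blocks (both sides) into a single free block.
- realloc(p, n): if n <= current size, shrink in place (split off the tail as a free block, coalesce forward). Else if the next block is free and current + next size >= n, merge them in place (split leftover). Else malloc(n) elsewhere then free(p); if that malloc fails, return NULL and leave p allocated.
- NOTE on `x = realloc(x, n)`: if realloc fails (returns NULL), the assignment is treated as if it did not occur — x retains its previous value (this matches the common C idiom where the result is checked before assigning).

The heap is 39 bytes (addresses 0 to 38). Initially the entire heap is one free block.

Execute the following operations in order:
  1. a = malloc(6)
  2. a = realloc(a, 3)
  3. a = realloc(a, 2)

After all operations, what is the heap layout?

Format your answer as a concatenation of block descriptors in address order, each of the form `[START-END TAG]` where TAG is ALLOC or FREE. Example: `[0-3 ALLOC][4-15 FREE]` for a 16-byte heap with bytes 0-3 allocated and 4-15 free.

Op 1: a = malloc(6) -> a = 0; heap: [0-5 ALLOC][6-38 FREE]
Op 2: a = realloc(a, 3) -> a = 0; heap: [0-2 ALLOC][3-38 FREE]
Op 3: a = realloc(a, 2) -> a = 0; heap: [0-1 ALLOC][2-38 FREE]

Answer: [0-1 ALLOC][2-38 FREE]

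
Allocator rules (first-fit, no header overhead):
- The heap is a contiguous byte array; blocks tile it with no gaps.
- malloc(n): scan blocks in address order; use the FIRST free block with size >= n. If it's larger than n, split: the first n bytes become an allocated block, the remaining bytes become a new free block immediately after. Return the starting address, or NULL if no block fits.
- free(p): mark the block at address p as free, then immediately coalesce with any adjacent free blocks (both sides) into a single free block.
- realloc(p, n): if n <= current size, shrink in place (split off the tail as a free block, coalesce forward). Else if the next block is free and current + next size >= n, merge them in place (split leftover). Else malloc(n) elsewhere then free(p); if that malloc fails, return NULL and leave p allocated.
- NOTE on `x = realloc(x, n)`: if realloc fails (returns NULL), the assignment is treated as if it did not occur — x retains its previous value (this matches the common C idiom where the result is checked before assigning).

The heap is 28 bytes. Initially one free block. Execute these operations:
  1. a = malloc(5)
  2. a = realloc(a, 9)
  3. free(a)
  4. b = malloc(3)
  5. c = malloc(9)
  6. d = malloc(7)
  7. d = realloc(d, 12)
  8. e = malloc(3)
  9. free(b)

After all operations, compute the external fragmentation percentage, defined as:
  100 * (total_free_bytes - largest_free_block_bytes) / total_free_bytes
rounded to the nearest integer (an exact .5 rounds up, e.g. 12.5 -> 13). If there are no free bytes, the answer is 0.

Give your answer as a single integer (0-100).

Op 1: a = malloc(5) -> a = 0; heap: [0-4 ALLOC][5-27 FREE]
Op 2: a = realloc(a, 9) -> a = 0; heap: [0-8 ALLOC][9-27 FREE]
Op 3: free(a) -> (freed a); heap: [0-27 FREE]
Op 4: b = malloc(3) -> b = 0; heap: [0-2 ALLOC][3-27 FREE]
Op 5: c = malloc(9) -> c = 3; heap: [0-2 ALLOC][3-11 ALLOC][12-27 FREE]
Op 6: d = malloc(7) -> d = 12; heap: [0-2 ALLOC][3-11 ALLOC][12-18 ALLOC][19-27 FREE]
Op 7: d = realloc(d, 12) -> d = 12; heap: [0-2 ALLOC][3-11 ALLOC][12-23 ALLOC][24-27 FREE]
Op 8: e = malloc(3) -> e = 24; heap: [0-2 ALLOC][3-11 ALLOC][12-23 ALLOC][24-26 ALLOC][27-27 FREE]
Op 9: free(b) -> (freed b); heap: [0-2 FREE][3-11 ALLOC][12-23 ALLOC][24-26 ALLOC][27-27 FREE]
Free blocks: [3 1] total_free=4 largest=3 -> 100*(4-3)/4 = 100/4 = 25

Answer: 25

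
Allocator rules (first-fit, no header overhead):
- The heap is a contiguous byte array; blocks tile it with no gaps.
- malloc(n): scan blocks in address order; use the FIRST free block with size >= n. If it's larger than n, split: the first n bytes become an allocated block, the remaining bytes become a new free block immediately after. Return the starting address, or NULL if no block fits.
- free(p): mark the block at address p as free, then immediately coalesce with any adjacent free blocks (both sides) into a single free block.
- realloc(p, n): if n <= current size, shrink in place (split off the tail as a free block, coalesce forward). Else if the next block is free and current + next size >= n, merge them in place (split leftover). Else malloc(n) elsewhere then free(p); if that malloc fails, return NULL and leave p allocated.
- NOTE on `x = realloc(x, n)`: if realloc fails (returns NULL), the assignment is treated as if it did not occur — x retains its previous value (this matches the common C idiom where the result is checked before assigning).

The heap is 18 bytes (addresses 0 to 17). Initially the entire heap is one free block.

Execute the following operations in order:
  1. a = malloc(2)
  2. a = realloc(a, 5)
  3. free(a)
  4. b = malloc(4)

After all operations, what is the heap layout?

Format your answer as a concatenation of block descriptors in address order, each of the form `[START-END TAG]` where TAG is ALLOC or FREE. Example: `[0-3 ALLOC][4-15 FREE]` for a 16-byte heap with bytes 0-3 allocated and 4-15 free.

Op 1: a = malloc(2) -> a = 0; heap: [0-1 ALLOC][2-17 FREE]
Op 2: a = realloc(a, 5) -> a = 0; heap: [0-4 ALLOC][5-17 FREE]
Op 3: free(a) -> (freed a); heap: [0-17 FREE]
Op 4: b = malloc(4) -> b = 0; heap: [0-3 ALLOC][4-17 FREE]

Answer: [0-3 ALLOC][4-17 FREE]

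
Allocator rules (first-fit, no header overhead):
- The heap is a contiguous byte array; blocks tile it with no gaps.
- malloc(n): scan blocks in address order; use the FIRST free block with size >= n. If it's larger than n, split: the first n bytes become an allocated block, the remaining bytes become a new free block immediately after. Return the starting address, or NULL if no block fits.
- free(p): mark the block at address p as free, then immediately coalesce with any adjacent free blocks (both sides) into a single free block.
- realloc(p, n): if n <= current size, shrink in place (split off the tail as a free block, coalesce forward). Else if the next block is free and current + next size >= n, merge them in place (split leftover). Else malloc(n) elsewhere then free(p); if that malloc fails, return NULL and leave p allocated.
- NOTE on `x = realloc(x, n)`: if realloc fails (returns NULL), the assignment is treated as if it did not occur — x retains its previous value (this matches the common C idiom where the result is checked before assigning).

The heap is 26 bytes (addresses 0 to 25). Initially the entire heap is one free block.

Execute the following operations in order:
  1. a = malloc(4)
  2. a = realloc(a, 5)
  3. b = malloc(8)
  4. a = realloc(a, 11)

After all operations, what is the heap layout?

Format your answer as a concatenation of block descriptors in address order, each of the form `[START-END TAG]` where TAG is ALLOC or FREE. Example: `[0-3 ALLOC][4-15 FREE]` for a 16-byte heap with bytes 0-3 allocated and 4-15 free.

Answer: [0-4 FREE][5-12 ALLOC][13-23 ALLOC][24-25 FREE]

Derivation:
Op 1: a = malloc(4) -> a = 0; heap: [0-3 ALLOC][4-25 FREE]
Op 2: a = realloc(a, 5) -> a = 0; heap: [0-4 ALLOC][5-25 FREE]
Op 3: b = malloc(8) -> b = 5; heap: [0-4 ALLOC][5-12 ALLOC][13-25 FREE]
Op 4: a = realloc(a, 11) -> a = 13; heap: [0-4 FREE][5-12 ALLOC][13-23 ALLOC][24-25 FREE]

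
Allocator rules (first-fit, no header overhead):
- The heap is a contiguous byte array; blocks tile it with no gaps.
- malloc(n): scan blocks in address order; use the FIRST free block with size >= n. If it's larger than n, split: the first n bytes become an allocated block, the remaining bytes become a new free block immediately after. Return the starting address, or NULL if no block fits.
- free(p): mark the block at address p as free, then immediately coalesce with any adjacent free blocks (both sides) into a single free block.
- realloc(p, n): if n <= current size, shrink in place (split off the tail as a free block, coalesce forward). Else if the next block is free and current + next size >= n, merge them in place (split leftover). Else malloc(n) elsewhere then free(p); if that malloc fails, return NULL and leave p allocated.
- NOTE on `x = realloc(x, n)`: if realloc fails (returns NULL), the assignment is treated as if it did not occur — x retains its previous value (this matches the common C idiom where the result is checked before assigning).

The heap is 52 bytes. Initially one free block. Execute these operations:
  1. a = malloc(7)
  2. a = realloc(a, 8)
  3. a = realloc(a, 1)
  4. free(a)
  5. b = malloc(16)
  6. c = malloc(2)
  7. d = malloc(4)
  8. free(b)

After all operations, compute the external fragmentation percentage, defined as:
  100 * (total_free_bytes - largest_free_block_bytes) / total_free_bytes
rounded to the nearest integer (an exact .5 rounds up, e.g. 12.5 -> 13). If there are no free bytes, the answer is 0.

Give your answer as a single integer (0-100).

Op 1: a = malloc(7) -> a = 0; heap: [0-6 ALLOC][7-51 FREE]
Op 2: a = realloc(a, 8) -> a = 0; heap: [0-7 ALLOC][8-51 FREE]
Op 3: a = realloc(a, 1) -> a = 0; heap: [0-0 ALLOC][1-51 FREE]
Op 4: free(a) -> (freed a); heap: [0-51 FREE]
Op 5: b = malloc(16) -> b = 0; heap: [0-15 ALLOC][16-51 FREE]
Op 6: c = malloc(2) -> c = 16; heap: [0-15 ALLOC][16-17 ALLOC][18-51 FREE]
Op 7: d = malloc(4) -> d = 18; heap: [0-15 ALLOC][16-17 ALLOC][18-21 ALLOC][22-51 FREE]
Op 8: free(b) -> (freed b); heap: [0-15 FREE][16-17 ALLOC][18-21 ALLOC][22-51 FREE]
Free blocks: [16 30] total_free=46 largest=30 -> 100*(46-30)/46 = 1600/46 ≈ 34.783 -> rounds to 35

Answer: 35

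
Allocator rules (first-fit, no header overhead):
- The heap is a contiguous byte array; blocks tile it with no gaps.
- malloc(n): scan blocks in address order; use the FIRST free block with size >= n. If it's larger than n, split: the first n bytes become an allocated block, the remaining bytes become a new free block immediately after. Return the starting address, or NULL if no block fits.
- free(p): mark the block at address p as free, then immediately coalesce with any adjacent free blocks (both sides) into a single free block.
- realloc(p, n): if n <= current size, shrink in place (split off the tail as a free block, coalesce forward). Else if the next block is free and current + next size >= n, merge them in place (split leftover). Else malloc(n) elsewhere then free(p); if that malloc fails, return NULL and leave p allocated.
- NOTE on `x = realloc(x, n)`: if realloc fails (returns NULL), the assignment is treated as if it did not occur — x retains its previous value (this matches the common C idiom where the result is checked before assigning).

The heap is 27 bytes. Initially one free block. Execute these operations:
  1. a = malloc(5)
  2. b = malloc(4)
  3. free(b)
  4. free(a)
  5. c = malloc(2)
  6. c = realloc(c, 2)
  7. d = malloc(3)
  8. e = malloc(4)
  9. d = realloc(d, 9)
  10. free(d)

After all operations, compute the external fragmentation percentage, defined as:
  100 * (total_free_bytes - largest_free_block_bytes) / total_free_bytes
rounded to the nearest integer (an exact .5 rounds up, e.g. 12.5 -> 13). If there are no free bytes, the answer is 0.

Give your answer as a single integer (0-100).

Answer: 14

Derivation:
Op 1: a = malloc(5) -> a = 0; heap: [0-4 ALLOC][5-26 FREE]
Op 2: b = malloc(4) -> b = 5; heap: [0-4 ALLOC][5-8 ALLOC][9-26 FREE]
Op 3: free(b) -> (freed b); heap: [0-4 ALLOC][5-26 FREE]
Op 4: free(a) -> (freed a); heap: [0-26 FREE]
Op 5: c = malloc(2) -> c = 0; heap: [0-1 ALLOC][2-26 FREE]
Op 6: c = realloc(c, 2) -> c = 0; heap: [0-1 ALLOC][2-26 FREE]
Op 7: d = malloc(3) -> d = 2; heap: [0-1 ALLOC][2-4 ALLOC][5-26 FREE]
Op 8: e = malloc(4) -> e = 5; heap: [0-1 ALLOC][2-4 ALLOC][5-8 ALLOC][9-26 FREE]
Op 9: d = realloc(d, 9) -> d = 9; heap: [0-1 ALLOC][2-4 FREE][5-8 ALLOC][9-17 ALLOC][18-26 FREE]
Op 10: free(d) -> (freed d); heap: [0-1 ALLOC][2-4 FREE][5-8 ALLOC][9-26 FREE]
Free blocks: [3 18] total_free=21 largest=18 -> 100*(21-18)/21 = 300/21 ≈ 14.286 -> rounds to 14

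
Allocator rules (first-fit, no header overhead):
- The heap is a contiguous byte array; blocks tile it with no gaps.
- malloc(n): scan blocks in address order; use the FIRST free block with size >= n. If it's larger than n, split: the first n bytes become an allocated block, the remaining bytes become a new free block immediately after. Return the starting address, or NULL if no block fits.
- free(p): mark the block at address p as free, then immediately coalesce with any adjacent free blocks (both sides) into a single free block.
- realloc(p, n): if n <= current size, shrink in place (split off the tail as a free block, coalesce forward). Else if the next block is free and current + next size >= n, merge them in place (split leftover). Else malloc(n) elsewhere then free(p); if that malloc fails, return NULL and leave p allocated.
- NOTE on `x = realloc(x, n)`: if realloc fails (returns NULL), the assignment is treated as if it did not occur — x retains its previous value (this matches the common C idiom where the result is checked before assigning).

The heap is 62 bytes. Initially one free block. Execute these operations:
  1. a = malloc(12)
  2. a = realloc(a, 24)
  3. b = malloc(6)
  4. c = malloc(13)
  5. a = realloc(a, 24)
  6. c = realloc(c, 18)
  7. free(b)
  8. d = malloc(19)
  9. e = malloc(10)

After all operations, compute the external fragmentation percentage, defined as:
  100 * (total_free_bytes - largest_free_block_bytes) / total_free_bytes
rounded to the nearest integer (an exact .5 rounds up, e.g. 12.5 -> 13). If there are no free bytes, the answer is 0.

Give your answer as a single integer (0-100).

Answer: 40

Derivation:
Op 1: a = malloc(12) -> a = 0; heap: [0-11 ALLOC][12-61 FREE]
Op 2: a = realloc(a, 24) -> a = 0; heap: [0-23 ALLOC][24-61 FREE]
Op 3: b = malloc(6) -> b = 24; heap: [0-23 ALLOC][24-29 ALLOC][30-61 FREE]
Op 4: c = malloc(13) -> c = 30; heap: [0-23 ALLOC][24-29 ALLOC][30-42 ALLOC][43-61 FREE]
Op 5: a = realloc(a, 24) -> a = 0; heap: [0-23 ALLOC][24-29 ALLOC][30-42 ALLOC][43-61 FREE]
Op 6: c = realloc(c, 18) -> c = 30; heap: [0-23 ALLOC][24-29 ALLOC][30-47 ALLOC][48-61 FREE]
Op 7: free(b) -> (freed b); heap: [0-23 ALLOC][24-29 FREE][30-47 ALLOC][48-61 FREE]
Op 8: d = malloc(19) -> d = NULL; heap: [0-23 ALLOC][24-29 FREE][30-47 ALLOC][48-61 FREE]
Op 9: e = malloc(10) -> e = 48; heap: [0-23 ALLOC][24-29 FREE][30-47 ALLOC][48-57 ALLOC][58-61 FREE]
Free blocks: [6 4] total_free=10 largest=6 -> 100*(10-6)/10 = 400/10 = 40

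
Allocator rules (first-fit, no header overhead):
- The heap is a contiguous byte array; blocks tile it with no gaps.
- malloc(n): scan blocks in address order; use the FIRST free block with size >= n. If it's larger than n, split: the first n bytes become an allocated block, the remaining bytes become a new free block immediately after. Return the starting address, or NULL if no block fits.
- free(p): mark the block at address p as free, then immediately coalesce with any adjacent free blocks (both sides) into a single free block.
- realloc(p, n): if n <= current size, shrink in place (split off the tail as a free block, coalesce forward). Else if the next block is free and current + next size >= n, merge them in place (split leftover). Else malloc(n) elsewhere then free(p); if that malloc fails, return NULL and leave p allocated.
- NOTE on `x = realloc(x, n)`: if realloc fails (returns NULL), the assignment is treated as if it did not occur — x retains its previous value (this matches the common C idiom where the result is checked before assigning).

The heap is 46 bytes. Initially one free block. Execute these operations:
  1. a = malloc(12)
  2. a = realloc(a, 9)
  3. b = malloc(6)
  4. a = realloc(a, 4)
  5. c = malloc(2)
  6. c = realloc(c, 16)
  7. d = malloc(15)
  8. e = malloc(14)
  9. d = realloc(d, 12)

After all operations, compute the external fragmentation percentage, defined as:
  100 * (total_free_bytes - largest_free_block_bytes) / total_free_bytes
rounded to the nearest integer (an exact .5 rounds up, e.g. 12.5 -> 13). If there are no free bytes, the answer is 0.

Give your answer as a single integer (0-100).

Answer: 38

Derivation:
Op 1: a = malloc(12) -> a = 0; heap: [0-11 ALLOC][12-45 FREE]
Op 2: a = realloc(a, 9) -> a = 0; heap: [0-8 ALLOC][9-45 FREE]
Op 3: b = malloc(6) -> b = 9; heap: [0-8 ALLOC][9-14 ALLOC][15-45 FREE]
Op 4: a = realloc(a, 4) -> a = 0; heap: [0-3 ALLOC][4-8 FREE][9-14 ALLOC][15-45 FREE]
Op 5: c = malloc(2) -> c = 4; heap: [0-3 ALLOC][4-5 ALLOC][6-8 FREE][9-14 ALLOC][15-45 FREE]
Op 6: c = realloc(c, 16) -> c = 15; heap: [0-3 ALLOC][4-8 FREE][9-14 ALLOC][15-30 ALLOC][31-45 FREE]
Op 7: d = malloc(15) -> d = 31; heap: [0-3 ALLOC][4-8 FREE][9-14 ALLOC][15-30 ALLOC][31-45 ALLOC]
Op 8: e = malloc(14) -> e = NULL; heap: [0-3 ALLOC][4-8 FREE][9-14 ALLOC][15-30 ALLOC][31-45 ALLOC]
Op 9: d = realloc(d, 12) -> d = 31; heap: [0-3 ALLOC][4-8 FREE][9-14 ALLOC][15-30 ALLOC][31-42 ALLOC][43-45 FREE]
Free blocks: [5 3] total_free=8 largest=5 -> 100*(8-5)/8 = 300/8 = 37.5 -> rounds to 38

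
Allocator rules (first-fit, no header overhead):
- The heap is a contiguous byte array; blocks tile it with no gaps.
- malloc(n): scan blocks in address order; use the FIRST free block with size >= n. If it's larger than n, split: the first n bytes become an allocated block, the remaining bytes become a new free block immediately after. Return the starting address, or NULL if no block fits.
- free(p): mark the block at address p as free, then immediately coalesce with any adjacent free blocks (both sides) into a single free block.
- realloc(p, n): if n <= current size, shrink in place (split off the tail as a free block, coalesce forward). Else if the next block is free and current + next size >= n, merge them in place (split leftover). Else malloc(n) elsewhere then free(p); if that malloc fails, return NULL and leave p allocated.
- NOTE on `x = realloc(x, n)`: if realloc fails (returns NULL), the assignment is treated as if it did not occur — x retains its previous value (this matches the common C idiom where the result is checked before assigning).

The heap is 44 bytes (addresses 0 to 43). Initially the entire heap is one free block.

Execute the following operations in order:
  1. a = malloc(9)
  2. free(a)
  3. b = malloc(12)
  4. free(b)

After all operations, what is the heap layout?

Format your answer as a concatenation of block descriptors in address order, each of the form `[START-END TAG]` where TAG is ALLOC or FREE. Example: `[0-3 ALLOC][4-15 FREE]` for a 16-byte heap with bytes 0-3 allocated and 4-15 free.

Op 1: a = malloc(9) -> a = 0; heap: [0-8 ALLOC][9-43 FREE]
Op 2: free(a) -> (freed a); heap: [0-43 FREE]
Op 3: b = malloc(12) -> b = 0; heap: [0-11 ALLOC][12-43 FREE]
Op 4: free(b) -> (freed b); heap: [0-43 FREE]

Answer: [0-43 FREE]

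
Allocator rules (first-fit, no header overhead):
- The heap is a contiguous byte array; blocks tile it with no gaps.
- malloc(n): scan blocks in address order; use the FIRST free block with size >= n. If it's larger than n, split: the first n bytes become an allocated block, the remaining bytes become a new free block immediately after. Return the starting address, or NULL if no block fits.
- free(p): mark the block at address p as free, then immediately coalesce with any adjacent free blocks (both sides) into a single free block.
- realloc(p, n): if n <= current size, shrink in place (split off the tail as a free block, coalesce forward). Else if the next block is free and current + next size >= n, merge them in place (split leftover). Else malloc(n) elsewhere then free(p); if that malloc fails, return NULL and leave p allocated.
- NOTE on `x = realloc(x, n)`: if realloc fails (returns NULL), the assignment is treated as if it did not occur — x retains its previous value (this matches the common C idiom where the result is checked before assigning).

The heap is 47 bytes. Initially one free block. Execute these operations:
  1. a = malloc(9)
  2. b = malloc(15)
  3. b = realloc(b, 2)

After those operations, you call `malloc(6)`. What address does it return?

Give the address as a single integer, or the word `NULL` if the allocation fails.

Op 1: a = malloc(9) -> a = 0; heap: [0-8 ALLOC][9-46 FREE]
Op 2: b = malloc(15) -> b = 9; heap: [0-8 ALLOC][9-23 ALLOC][24-46 FREE]
Op 3: b = realloc(b, 2) -> b = 9; heap: [0-8 ALLOC][9-10 ALLOC][11-46 FREE]
malloc(6): first-fit scan over [0-8 ALLOC][9-10 ALLOC][11-46 FREE] -> 11

Answer: 11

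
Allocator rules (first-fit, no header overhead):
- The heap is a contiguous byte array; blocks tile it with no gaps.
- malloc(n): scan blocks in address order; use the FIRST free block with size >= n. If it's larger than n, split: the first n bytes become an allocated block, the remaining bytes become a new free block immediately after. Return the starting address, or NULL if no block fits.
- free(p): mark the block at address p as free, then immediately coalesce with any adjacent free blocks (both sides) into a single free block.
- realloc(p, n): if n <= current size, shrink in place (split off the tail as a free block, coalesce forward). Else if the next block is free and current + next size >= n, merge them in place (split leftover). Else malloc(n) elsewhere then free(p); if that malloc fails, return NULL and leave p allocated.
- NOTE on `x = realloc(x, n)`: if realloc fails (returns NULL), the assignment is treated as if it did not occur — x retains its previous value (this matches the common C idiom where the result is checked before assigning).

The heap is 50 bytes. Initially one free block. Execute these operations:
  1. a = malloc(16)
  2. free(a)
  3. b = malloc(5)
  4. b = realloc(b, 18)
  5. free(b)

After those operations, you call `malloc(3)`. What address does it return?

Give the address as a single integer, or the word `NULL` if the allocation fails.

Answer: 0

Derivation:
Op 1: a = malloc(16) -> a = 0; heap: [0-15 ALLOC][16-49 FREE]
Op 2: free(a) -> (freed a); heap: [0-49 FREE]
Op 3: b = malloc(5) -> b = 0; heap: [0-4 ALLOC][5-49 FREE]
Op 4: b = realloc(b, 18) -> b = 0; heap: [0-17 ALLOC][18-49 FREE]
Op 5: free(b) -> (freed b); heap: [0-49 FREE]
malloc(3): first-fit scan over [0-49 FREE] -> 0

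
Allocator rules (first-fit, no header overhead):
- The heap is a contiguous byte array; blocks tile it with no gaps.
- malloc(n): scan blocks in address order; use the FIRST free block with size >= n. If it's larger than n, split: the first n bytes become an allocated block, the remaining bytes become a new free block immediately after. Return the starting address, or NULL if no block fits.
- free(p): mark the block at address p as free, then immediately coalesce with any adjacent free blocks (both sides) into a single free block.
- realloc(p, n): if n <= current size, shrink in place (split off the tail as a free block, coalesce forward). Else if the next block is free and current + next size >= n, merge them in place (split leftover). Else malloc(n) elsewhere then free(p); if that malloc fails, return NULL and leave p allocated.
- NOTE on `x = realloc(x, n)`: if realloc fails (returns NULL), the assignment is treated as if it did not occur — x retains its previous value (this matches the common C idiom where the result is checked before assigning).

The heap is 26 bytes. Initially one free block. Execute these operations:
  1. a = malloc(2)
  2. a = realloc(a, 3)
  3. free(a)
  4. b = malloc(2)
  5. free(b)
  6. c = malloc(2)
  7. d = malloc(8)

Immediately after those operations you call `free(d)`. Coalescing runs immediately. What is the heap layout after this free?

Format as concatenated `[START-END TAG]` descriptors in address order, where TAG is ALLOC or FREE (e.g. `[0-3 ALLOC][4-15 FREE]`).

Op 1: a = malloc(2) -> a = 0; heap: [0-1 ALLOC][2-25 FREE]
Op 2: a = realloc(a, 3) -> a = 0; heap: [0-2 ALLOC][3-25 FREE]
Op 3: free(a) -> (freed a); heap: [0-25 FREE]
Op 4: b = malloc(2) -> b = 0; heap: [0-1 ALLOC][2-25 FREE]
Op 5: free(b) -> (freed b); heap: [0-25 FREE]
Op 6: c = malloc(2) -> c = 0; heap: [0-1 ALLOC][2-25 FREE]
Op 7: d = malloc(8) -> d = 2; heap: [0-1 ALLOC][2-9 ALLOC][10-25 FREE]
free(d): d = 2 -> block [2-9 ALLOC]; mark free, coalesce with adjacent free neighbors -> [0-1 ALLOC][2-25 FREE]

Answer: [0-1 ALLOC][2-25 FREE]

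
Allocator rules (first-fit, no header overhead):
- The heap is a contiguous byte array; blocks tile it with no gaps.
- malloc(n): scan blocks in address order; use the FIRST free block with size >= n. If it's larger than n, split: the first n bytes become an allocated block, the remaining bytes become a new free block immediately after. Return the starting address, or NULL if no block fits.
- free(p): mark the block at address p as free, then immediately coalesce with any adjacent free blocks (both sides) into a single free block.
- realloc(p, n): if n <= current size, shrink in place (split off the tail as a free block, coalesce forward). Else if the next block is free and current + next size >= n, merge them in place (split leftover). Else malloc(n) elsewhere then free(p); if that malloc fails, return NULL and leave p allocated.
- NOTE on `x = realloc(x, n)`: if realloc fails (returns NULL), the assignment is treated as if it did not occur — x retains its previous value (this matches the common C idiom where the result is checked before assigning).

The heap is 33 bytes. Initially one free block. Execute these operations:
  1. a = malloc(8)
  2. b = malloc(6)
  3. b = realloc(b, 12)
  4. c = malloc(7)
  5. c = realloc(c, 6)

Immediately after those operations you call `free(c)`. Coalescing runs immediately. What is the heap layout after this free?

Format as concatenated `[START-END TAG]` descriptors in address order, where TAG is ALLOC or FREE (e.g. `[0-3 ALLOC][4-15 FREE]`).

Answer: [0-7 ALLOC][8-19 ALLOC][20-32 FREE]

Derivation:
Op 1: a = malloc(8) -> a = 0; heap: [0-7 ALLOC][8-32 FREE]
Op 2: b = malloc(6) -> b = 8; heap: [0-7 ALLOC][8-13 ALLOC][14-32 FREE]
Op 3: b = realloc(b, 12) -> b = 8; heap: [0-7 ALLOC][8-19 ALLOC][20-32 FREE]
Op 4: c = malloc(7) -> c = 20; heap: [0-7 ALLOC][8-19 ALLOC][20-26 ALLOC][27-32 FREE]
Op 5: c = realloc(c, 6) -> c = 20; heap: [0-7 ALLOC][8-19 ALLOC][20-25 ALLOC][26-32 FREE]
free(c): c = 20 -> block [20-25 ALLOC]; mark free, coalesce with adjacent free neighbors -> [0-7 ALLOC][8-19 ALLOC][20-32 FREE]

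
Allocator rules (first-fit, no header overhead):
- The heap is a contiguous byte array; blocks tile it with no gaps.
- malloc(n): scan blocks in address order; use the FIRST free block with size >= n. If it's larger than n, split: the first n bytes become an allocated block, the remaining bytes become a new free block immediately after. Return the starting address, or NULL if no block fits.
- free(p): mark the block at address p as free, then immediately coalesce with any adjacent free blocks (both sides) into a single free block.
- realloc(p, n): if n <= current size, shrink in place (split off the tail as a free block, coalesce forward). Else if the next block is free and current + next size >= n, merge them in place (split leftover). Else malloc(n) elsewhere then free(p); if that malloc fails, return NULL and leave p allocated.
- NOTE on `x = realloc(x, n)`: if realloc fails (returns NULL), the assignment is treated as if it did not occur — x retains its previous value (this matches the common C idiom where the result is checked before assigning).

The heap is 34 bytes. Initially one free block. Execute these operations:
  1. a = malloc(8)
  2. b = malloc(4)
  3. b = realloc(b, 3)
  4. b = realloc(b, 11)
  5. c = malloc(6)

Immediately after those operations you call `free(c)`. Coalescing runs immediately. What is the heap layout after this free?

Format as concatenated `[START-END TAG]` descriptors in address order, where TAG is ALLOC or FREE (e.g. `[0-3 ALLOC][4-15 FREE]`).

Answer: [0-7 ALLOC][8-18 ALLOC][19-33 FREE]

Derivation:
Op 1: a = malloc(8) -> a = 0; heap: [0-7 ALLOC][8-33 FREE]
Op 2: b = malloc(4) -> b = 8; heap: [0-7 ALLOC][8-11 ALLOC][12-33 FREE]
Op 3: b = realloc(b, 3) -> b = 8; heap: [0-7 ALLOC][8-10 ALLOC][11-33 FREE]
Op 4: b = realloc(b, 11) -> b = 8; heap: [0-7 ALLOC][8-18 ALLOC][19-33 FREE]
Op 5: c = malloc(6) -> c = 19; heap: [0-7 ALLOC][8-18 ALLOC][19-24 ALLOC][25-33 FREE]
free(c): c = 19 -> block [19-24 ALLOC]; mark free, coalesce with adjacent free neighbors -> [0-7 ALLOC][8-18 ALLOC][19-33 FREE]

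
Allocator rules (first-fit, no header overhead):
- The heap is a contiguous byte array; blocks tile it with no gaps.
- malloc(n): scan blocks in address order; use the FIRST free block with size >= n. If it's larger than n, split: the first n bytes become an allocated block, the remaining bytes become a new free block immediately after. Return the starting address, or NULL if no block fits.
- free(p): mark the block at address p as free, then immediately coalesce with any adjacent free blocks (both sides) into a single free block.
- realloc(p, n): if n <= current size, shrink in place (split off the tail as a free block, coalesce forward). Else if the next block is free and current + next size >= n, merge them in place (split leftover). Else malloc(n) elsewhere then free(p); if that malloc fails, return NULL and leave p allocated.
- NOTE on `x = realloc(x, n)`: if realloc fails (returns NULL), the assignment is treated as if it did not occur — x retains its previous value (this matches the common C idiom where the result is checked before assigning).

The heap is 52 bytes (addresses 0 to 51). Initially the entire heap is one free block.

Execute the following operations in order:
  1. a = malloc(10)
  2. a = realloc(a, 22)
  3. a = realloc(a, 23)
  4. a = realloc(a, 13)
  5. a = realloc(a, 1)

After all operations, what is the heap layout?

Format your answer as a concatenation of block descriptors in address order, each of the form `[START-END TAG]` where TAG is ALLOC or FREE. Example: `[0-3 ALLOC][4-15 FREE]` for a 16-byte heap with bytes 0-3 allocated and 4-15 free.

Answer: [0-0 ALLOC][1-51 FREE]

Derivation:
Op 1: a = malloc(10) -> a = 0; heap: [0-9 ALLOC][10-51 FREE]
Op 2: a = realloc(a, 22) -> a = 0; heap: [0-21 ALLOC][22-51 FREE]
Op 3: a = realloc(a, 23) -> a = 0; heap: [0-22 ALLOC][23-51 FREE]
Op 4: a = realloc(a, 13) -> a = 0; heap: [0-12 ALLOC][13-51 FREE]
Op 5: a = realloc(a, 1) -> a = 0; heap: [0-0 ALLOC][1-51 FREE]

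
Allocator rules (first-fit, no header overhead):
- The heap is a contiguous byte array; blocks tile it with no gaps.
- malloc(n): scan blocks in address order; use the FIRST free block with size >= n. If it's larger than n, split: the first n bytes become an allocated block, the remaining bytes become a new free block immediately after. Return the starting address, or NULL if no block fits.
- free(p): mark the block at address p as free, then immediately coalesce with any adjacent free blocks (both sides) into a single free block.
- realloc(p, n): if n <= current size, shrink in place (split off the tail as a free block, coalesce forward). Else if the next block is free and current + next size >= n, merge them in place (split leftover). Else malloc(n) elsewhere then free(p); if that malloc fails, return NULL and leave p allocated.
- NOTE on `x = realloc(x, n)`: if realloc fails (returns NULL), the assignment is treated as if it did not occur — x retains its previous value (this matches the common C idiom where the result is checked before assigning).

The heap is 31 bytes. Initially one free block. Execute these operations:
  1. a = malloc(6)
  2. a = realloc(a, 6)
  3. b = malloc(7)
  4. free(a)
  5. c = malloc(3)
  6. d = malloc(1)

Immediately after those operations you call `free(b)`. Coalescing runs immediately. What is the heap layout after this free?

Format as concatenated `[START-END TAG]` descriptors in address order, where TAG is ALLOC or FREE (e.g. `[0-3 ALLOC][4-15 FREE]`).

Answer: [0-2 ALLOC][3-3 ALLOC][4-30 FREE]

Derivation:
Op 1: a = malloc(6) -> a = 0; heap: [0-5 ALLOC][6-30 FREE]
Op 2: a = realloc(a, 6) -> a = 0; heap: [0-5 ALLOC][6-30 FREE]
Op 3: b = malloc(7) -> b = 6; heap: [0-5 ALLOC][6-12 ALLOC][13-30 FREE]
Op 4: free(a) -> (freed a); heap: [0-5 FREE][6-12 ALLOC][13-30 FREE]
Op 5: c = malloc(3) -> c = 0; heap: [0-2 ALLOC][3-5 FREE][6-12 ALLOC][13-30 FREE]
Op 6: d = malloc(1) -> d = 3; heap: [0-2 ALLOC][3-3 ALLOC][4-5 FREE][6-12 ALLOC][13-30 FREE]
free(b): b = 6 -> block [6-12 ALLOC]; mark free, coalesce with adjacent free neighbors -> [0-2 ALLOC][3-3 ALLOC][4-30 FREE]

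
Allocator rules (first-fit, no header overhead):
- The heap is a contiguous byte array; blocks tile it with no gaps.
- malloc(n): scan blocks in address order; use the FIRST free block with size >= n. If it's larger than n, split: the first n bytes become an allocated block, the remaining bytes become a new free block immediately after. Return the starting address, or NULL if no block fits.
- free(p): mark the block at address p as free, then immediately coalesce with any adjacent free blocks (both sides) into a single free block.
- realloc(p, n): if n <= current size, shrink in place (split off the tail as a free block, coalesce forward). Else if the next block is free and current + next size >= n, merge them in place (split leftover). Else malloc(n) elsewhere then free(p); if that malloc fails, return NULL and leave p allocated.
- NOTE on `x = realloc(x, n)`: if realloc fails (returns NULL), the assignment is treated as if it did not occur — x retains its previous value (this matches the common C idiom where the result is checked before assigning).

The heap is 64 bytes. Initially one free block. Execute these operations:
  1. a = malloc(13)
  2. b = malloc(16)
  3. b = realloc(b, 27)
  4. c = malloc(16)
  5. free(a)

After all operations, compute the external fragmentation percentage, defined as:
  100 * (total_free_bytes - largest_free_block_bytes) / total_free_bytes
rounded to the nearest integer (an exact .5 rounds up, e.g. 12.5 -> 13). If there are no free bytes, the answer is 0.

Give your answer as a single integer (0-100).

Answer: 38

Derivation:
Op 1: a = malloc(13) -> a = 0; heap: [0-12 ALLOC][13-63 FREE]
Op 2: b = malloc(16) -> b = 13; heap: [0-12 ALLOC][13-28 ALLOC][29-63 FREE]
Op 3: b = realloc(b, 27) -> b = 13; heap: [0-12 ALLOC][13-39 ALLOC][40-63 FREE]
Op 4: c = malloc(16) -> c = 40; heap: [0-12 ALLOC][13-39 ALLOC][40-55 ALLOC][56-63 FREE]
Op 5: free(a) -> (freed a); heap: [0-12 FREE][13-39 ALLOC][40-55 ALLOC][56-63 FREE]
Free blocks: [13 8] total_free=21 largest=13 -> 100*(21-13)/21 = 800/21 ≈ 38.095 -> rounds to 38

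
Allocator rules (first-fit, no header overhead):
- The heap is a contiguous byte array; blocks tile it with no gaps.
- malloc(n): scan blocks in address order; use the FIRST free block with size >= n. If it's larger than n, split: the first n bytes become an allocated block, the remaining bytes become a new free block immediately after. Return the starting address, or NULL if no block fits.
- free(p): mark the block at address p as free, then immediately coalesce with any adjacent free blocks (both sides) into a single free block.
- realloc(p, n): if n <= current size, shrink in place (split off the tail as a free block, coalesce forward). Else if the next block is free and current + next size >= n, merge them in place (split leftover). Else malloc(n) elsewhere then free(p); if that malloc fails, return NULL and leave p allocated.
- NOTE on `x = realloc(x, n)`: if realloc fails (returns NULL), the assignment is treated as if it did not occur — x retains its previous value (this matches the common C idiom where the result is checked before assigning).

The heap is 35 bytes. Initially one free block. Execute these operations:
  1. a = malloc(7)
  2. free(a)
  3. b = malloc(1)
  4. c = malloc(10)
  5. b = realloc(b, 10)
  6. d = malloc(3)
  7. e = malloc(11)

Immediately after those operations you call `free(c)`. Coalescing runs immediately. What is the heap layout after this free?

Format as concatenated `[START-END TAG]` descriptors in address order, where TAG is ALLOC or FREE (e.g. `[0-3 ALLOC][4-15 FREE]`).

Op 1: a = malloc(7) -> a = 0; heap: [0-6 ALLOC][7-34 FREE]
Op 2: free(a) -> (freed a); heap: [0-34 FREE]
Op 3: b = malloc(1) -> b = 0; heap: [0-0 ALLOC][1-34 FREE]
Op 4: c = malloc(10) -> c = 1; heap: [0-0 ALLOC][1-10 ALLOC][11-34 FREE]
Op 5: b = realloc(b, 10) -> b = 11; heap: [0-0 FREE][1-10 ALLOC][11-20 ALLOC][21-34 FREE]
Op 6: d = malloc(3) -> d = 21; heap: [0-0 FREE][1-10 ALLOC][11-20 ALLOC][21-23 ALLOC][24-34 FREE]
Op 7: e = malloc(11) -> e = 24; heap: [0-0 FREE][1-10 ALLOC][11-20 ALLOC][21-23 ALLOC][24-34 ALLOC]
free(c): c = 1 -> block [1-10 ALLOC]; mark free, coalesce with adjacent free neighbors -> [0-10 FREE][11-20 ALLOC][21-23 ALLOC][24-34 ALLOC]

Answer: [0-10 FREE][11-20 ALLOC][21-23 ALLOC][24-34 ALLOC]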